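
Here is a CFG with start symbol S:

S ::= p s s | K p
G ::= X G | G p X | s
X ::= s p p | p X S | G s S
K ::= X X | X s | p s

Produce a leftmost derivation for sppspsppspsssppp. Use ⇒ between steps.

S ⇒ Kp ⇒ XXp ⇒ GsSXp ⇒ GpXsSXp ⇒ XGpXsSXp ⇒ sppGpXsSXp ⇒ sppspXsSXp ⇒ sppspsppsSXp ⇒ sppspsppspssXp ⇒ sppspsppspsssppp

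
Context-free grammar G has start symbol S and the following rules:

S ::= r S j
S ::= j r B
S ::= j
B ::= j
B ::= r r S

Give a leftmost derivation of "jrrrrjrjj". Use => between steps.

S => jrB => jrrrS => jrrrrSj => jrrrrjrBj => jrrrrjrjj

S => jrB   [S ::= j r B]
jrB => jrrrS   [B ::= r r S]
jrrrS => jrrrrSj   [S ::= r S j]
jrrrrSj => jrrrrjrBj   [S ::= j r B]
jrrrrjrBj => jrrrrjrjj   [B ::= j]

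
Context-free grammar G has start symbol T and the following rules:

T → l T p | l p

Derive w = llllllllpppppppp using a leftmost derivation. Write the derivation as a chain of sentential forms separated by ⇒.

T ⇒ lTp   [T → l T p]
lTp ⇒ llTpp   [T → l T p]
llTpp ⇒ lllTppp   [T → l T p]
lllTppp ⇒ llllTpppp   [T → l T p]
llllTpppp ⇒ lllllTppppp   [T → l T p]
lllllTppppp ⇒ llllllTpppppp   [T → l T p]
llllllTpppppp ⇒ lllllllTppppppp   [T → l T p]
lllllllTppppppp ⇒ llllllllpppppppp   [T → l p]

T ⇒ lTp ⇒ llTpp ⇒ lllTppp ⇒ llllTpppp ⇒ lllllTppppp ⇒ llllllTpppppp ⇒ lllllllTppppppp ⇒ llllllllpppppppp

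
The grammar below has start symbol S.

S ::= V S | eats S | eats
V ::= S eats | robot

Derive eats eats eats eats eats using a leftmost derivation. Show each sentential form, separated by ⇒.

S ⇒ eats S   [S ::= eats S]
eats S ⇒ eats eats S   [S ::= eats S]
eats eats S ⇒ eats eats V S   [S ::= V S]
eats eats V S ⇒ eats eats S eats S   [V ::= S eats]
eats eats S eats S ⇒ eats eats eats eats S   [S ::= eats]
eats eats eats eats S ⇒ eats eats eats eats eats   [S ::= eats]

S ⇒ eats S ⇒ eats eats S ⇒ eats eats V S ⇒ eats eats S eats S ⇒ eats eats eats eats S ⇒ eats eats eats eats eats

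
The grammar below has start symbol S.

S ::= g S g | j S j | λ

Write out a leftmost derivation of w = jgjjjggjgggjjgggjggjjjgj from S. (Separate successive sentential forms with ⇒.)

S ⇒ jSj ⇒ jgSgj ⇒ jgjSjgj ⇒ jgjjSjjgj ⇒ jgjjjSjjjgj ⇒ jgjjjgSgjjjgj ⇒ jgjjjggSggjjjgj ⇒ jgjjjggjSjggjjjgj ⇒ jgjjjggjgSgjggjjjgj ⇒ jgjjjggjggSggjggjjjgj ⇒ jgjjjggjgggSgggjggjjjgj ⇒ jgjjjggjgggjSjgggjggjjjgj ⇒ jgjjjggjgggjjgggjggjjjgj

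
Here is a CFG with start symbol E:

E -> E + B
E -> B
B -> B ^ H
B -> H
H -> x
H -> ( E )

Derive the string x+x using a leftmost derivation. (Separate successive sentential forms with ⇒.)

E ⇒ E+B   [E -> E + B]
E+B ⇒ B+B   [E -> B]
B+B ⇒ H+B   [B -> H]
H+B ⇒ x+B   [H -> x]
x+B ⇒ x+H   [B -> H]
x+H ⇒ x+x   [H -> x]

E⇒E+B⇒B+B⇒H+B⇒x+B⇒x+H⇒x+x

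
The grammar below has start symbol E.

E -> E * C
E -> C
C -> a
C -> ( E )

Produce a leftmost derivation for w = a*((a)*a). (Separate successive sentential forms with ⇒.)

E ⇒ E*C ⇒ C*C ⇒ a*C ⇒ a*(E) ⇒ a*(E*C) ⇒ a*(C*C) ⇒ a*((E)*C) ⇒ a*((C)*C) ⇒ a*((a)*C) ⇒ a*((a)*a)

E ⇒ E*C   [E -> E * C]
E*C ⇒ C*C   [E -> C]
C*C ⇒ a*C   [C -> a]
a*C ⇒ a*(E)   [C -> ( E )]
a*(E) ⇒ a*(E*C)   [E -> E * C]
a*(E*C) ⇒ a*(C*C)   [E -> C]
a*(C*C) ⇒ a*((E)*C)   [C -> ( E )]
a*((E)*C) ⇒ a*((C)*C)   [E -> C]
a*((C)*C) ⇒ a*((a)*C)   [C -> a]
a*((a)*C) ⇒ a*((a)*a)   [C -> a]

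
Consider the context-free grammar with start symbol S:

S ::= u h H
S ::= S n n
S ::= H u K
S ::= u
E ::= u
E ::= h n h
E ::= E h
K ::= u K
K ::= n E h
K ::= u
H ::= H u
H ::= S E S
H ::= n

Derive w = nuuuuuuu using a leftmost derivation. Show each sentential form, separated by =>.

S => HuK   [S ::= H u K]
HuK => HuuK   [H ::= H u]
HuuK => SESuuK   [H ::= S E S]
SESuuK => HuKESuuK   [S ::= H u K]
HuKESuuK => nuKESuuK   [H ::= n]
nuKESuuK => nuuESuuK   [K ::= u]
nuuESuuK => nuuuSuuK   [E ::= u]
nuuuSuuK => nuuuuuuK   [S ::= u]
nuuuuuuK => nuuuuuuu   [K ::= u]

S => HuK => HuuK => SESuuK => HuKESuuK => nuKESuuK => nuuESuuK => nuuuSuuK => nuuuuuuK => nuuuuuuu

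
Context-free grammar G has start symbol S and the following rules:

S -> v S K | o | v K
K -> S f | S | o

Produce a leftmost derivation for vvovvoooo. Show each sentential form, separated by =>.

S=>vSK=>vvSKK=>vvoKK=>vvoSK=>vvovSKK=>vvovvSKKK=>vvovvoKKK=>vvovvooKK=>vvovvoooK=>vvovvoooo

S => vSK   [S -> v S K]
vSK => vvSKK   [S -> v S K]
vvSKK => vvoKK   [S -> o]
vvoKK => vvoSK   [K -> S]
vvoSK => vvovSKK   [S -> v S K]
vvovSKK => vvovvSKKK   [S -> v S K]
vvovvSKKK => vvovvoKKK   [S -> o]
vvovvoKKK => vvovvooKK   [K -> o]
vvovvooKK => vvovvoooK   [K -> o]
vvovvoooK => vvovvoooo   [K -> o]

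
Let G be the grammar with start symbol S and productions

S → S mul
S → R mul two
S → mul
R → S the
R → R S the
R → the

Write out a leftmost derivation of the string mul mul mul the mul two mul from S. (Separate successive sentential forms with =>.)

S => S mul => R mul two mul => S the mul two mul => S mul the mul two mul => S mul mul the mul two mul => mul mul mul the mul two mul

S => S mul   [S → S mul]
S mul => R mul two mul   [S → R mul two]
R mul two mul => S the mul two mul   [R → S the]
S the mul two mul => S mul the mul two mul   [S → S mul]
S mul the mul two mul => S mul mul the mul two mul   [S → S mul]
S mul mul the mul two mul => mul mul mul the mul two mul   [S → mul]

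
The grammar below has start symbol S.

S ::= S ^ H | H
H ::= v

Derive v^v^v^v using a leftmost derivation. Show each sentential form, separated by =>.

S => S^H   [S ::= S ^ H]
S^H => S^H^H   [S ::= S ^ H]
S^H^H => S^H^H^H   [S ::= S ^ H]
S^H^H^H => H^H^H^H   [S ::= H]
H^H^H^H => v^H^H^H   [H ::= v]
v^H^H^H => v^v^H^H   [H ::= v]
v^v^H^H => v^v^v^H   [H ::= v]
v^v^v^H => v^v^v^v   [H ::= v]

S => S^H => S^H^H => S^H^H^H => H^H^H^H => v^H^H^H => v^v^H^H => v^v^v^H => v^v^v^v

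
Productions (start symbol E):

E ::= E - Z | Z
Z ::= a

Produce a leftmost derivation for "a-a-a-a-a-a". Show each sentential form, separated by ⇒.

E ⇒ E-Z ⇒ E-Z-Z ⇒ E-Z-Z-Z ⇒ E-Z-Z-Z-Z ⇒ E-Z-Z-Z-Z-Z ⇒ Z-Z-Z-Z-Z-Z ⇒ a-Z-Z-Z-Z-Z ⇒ a-a-Z-Z-Z-Z ⇒ a-a-a-Z-Z-Z ⇒ a-a-a-a-Z-Z ⇒ a-a-a-a-a-Z ⇒ a-a-a-a-a-a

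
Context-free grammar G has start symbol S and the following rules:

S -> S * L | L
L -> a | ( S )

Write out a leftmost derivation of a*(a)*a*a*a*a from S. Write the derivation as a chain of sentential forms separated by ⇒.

S ⇒ S*L ⇒ S*L*L ⇒ S*L*L*L ⇒ S*L*L*L*L ⇒ S*L*L*L*L*L ⇒ L*L*L*L*L*L ⇒ a*L*L*L*L*L ⇒ a*(S)*L*L*L*L ⇒ a*(L)*L*L*L*L ⇒ a*(a)*L*L*L*L ⇒ a*(a)*a*L*L*L ⇒ a*(a)*a*a*L*L ⇒ a*(a)*a*a*a*L ⇒ a*(a)*a*a*a*a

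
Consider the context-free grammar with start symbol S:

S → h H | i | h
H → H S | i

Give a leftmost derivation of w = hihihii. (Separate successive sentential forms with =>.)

S=>hH=>hHS=>hiS=>hihH=>hihHS=>hihHSS=>hihiSS=>hihihHS=>hihihiS=>hihihii

S => hH   [S → h H]
hH => hHS   [H → H S]
hHS => hiS   [H → i]
hiS => hihH   [S → h H]
hihH => hihHS   [H → H S]
hihHS => hihHSS   [H → H S]
hihHSS => hihiSS   [H → i]
hihiSS => hihihHS   [S → h H]
hihihHS => hihihiS   [H → i]
hihihiS => hihihii   [S → i]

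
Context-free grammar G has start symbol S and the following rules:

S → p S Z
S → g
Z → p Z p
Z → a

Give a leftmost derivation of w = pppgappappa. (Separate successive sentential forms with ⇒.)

S ⇒ pSZ ⇒ ppSZZ ⇒ pppSZZZ ⇒ pppgZZZ ⇒ pppgaZZ ⇒ pppgapZpZ ⇒ pppgappZppZ ⇒ pppgappappZ ⇒ pppgappappa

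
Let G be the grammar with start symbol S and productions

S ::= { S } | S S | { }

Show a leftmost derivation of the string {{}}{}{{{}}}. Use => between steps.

S=>SS=>{S}S=>{{}}S=>{{}}SS=>{{}}{}S=>{{}}{}{S}=>{{}}{}{{S}}=>{{}}{}{{{}}}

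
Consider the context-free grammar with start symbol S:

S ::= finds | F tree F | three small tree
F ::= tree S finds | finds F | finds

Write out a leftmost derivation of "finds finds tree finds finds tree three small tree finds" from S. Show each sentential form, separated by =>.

S => F tree F   [S ::= F tree F]
F tree F => finds F tree F   [F ::= finds F]
finds F tree F => finds finds tree F   [F ::= finds]
finds finds tree F => finds finds tree finds F   [F ::= finds F]
finds finds tree finds F => finds finds tree finds finds F   [F ::= finds F]
finds finds tree finds finds F => finds finds tree finds finds tree S finds   [F ::= tree S finds]
finds finds tree finds finds tree S finds => finds finds tree finds finds tree three small tree finds   [S ::= three small tree]

S => F tree F => finds F tree F => finds finds tree F => finds finds tree finds F => finds finds tree finds finds F => finds finds tree finds finds tree S finds => finds finds tree finds finds tree three small tree finds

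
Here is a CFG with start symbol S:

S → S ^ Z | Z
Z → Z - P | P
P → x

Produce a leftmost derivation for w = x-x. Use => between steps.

S => Z => Z-P => P-P => x-P => x-x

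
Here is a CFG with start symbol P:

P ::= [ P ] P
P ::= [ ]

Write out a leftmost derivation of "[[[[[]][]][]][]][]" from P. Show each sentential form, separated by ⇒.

P⇒[P]P⇒[[P]P]P⇒[[[P]P]P]P⇒[[[[P]P]P]P]P⇒[[[[[]]P]P]P]P⇒[[[[[]][]]P]P]P⇒[[[[[]][]][]]P]P⇒[[[[[]][]][]][]]P⇒[[[[[]][]][]][]][]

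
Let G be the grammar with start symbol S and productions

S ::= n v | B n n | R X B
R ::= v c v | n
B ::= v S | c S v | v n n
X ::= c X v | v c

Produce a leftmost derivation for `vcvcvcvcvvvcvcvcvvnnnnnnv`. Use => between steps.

S=>RXB=>vcvXB=>vcvcXvB=>vcvcvcvB=>vcvcvcvcSv=>vcvcvcvcBnnv=>vcvcvcvcvSnnv=>vcvcvcvcvBnnnnv=>vcvcvcvcvvSnnnnv=>vcvcvcvcvvRXBnnnnv=>vcvcvcvcvvvcvXBnnnnv=>vcvcvcvcvvvcvcXvBnnnnv=>vcvcvcvcvvvcvcvcvBnnnnv=>vcvcvcvcvvvcvcvcvvnnnnnnv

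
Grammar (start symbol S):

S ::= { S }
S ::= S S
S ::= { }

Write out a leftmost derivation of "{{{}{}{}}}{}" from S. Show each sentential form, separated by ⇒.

S ⇒ SS   [S ::= S S]
SS ⇒ {S}S   [S ::= { S }]
{S}S ⇒ {{S}}S   [S ::= { S }]
{{S}}S ⇒ {{SS}}S   [S ::= S S]
{{SS}}S ⇒ {{{}S}}S   [S ::= { }]
{{{}S}}S ⇒ {{{}SS}}S   [S ::= S S]
{{{}SS}}S ⇒ {{{}{}S}}S   [S ::= { }]
{{{}{}S}}S ⇒ {{{}{}{}}}S   [S ::= { }]
{{{}{}{}}}S ⇒ {{{}{}{}}}{}   [S ::= { }]

S ⇒ SS ⇒ {S}S ⇒ {{S}}S ⇒ {{SS}}S ⇒ {{{}S}}S ⇒ {{{}SS}}S ⇒ {{{}{}S}}S ⇒ {{{}{}{}}}S ⇒ {{{}{}{}}}{}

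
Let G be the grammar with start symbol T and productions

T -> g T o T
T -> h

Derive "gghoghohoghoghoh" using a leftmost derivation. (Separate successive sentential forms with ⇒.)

T⇒gToT⇒ggToToT⇒gghoToT⇒gghogToToT⇒gghoghoToT⇒gghoghohoT⇒gghoghohogToT⇒gghoghohoghoT⇒gghoghohoghogToT⇒gghoghohoghoghoT⇒gghoghohoghoghoh

T ⇒ gToT   [T -> g T o T]
gToT ⇒ ggToToT   [T -> g T o T]
ggToToT ⇒ gghoToT   [T -> h]
gghoToT ⇒ gghogToToT   [T -> g T o T]
gghogToToT ⇒ gghoghoToT   [T -> h]
gghoghoToT ⇒ gghoghohoT   [T -> h]
gghoghohoT ⇒ gghoghohogToT   [T -> g T o T]
gghoghohogToT ⇒ gghoghohoghoT   [T -> h]
gghoghohoghoT ⇒ gghoghohoghogToT   [T -> g T o T]
gghoghohoghogToT ⇒ gghoghohoghoghoT   [T -> h]
gghoghohoghoghoT ⇒ gghoghohoghoghoh   [T -> h]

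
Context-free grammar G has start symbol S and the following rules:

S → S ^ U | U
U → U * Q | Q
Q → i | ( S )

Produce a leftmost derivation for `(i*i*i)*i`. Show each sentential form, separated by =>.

S => U   [S → U]
U => U*Q   [U → U * Q]
U*Q => Q*Q   [U → Q]
Q*Q => (S)*Q   [Q → ( S )]
(S)*Q => (U)*Q   [S → U]
(U)*Q => (U*Q)*Q   [U → U * Q]
(U*Q)*Q => (U*Q*Q)*Q   [U → U * Q]
(U*Q*Q)*Q => (Q*Q*Q)*Q   [U → Q]
(Q*Q*Q)*Q => (i*Q*Q)*Q   [Q → i]
(i*Q*Q)*Q => (i*i*Q)*Q   [Q → i]
(i*i*Q)*Q => (i*i*i)*Q   [Q → i]
(i*i*i)*Q => (i*i*i)*i   [Q → i]

S => U => U*Q => Q*Q => (S)*Q => (U)*Q => (U*Q)*Q => (U*Q*Q)*Q => (Q*Q*Q)*Q => (i*Q*Q)*Q => (i*i*Q)*Q => (i*i*i)*Q => (i*i*i)*i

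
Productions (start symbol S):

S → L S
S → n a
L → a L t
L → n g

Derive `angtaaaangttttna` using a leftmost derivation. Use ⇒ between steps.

S ⇒ LS   [S → L S]
LS ⇒ aLtS   [L → a L t]
aLtS ⇒ angtS   [L → n g]
angtS ⇒ angtLS   [S → L S]
angtLS ⇒ angtaLtS   [L → a L t]
angtaLtS ⇒ angtaaLttS   [L → a L t]
angtaaLttS ⇒ angtaaaLtttS   [L → a L t]
angtaaaLtttS ⇒ angtaaaaLttttS   [L → a L t]
angtaaaaLttttS ⇒ angtaaaangttttS   [L → n g]
angtaaaangttttS ⇒ angtaaaangttttna   [S → n a]

S ⇒ LS ⇒ aLtS ⇒ angtS ⇒ angtLS ⇒ angtaLtS ⇒ angtaaLttS ⇒ angtaaaLtttS ⇒ angtaaaaLttttS ⇒ angtaaaangttttS ⇒ angtaaaangttttna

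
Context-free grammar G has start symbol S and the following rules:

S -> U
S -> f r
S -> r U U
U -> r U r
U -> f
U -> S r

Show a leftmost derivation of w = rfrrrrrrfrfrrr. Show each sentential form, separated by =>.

S => rUU => rSrU => rfrrU => rfrrrUr => rfrrrrUrr => rfrrrrSrrr => rfrrrrrUUrrr => rfrrrrrrUrUrrr => rfrrrrrrfrUrrr => rfrrrrrrfrfrrr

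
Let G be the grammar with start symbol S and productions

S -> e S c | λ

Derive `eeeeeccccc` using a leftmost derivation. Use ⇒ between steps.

S ⇒ eSc ⇒ eeScc ⇒ eeeSccc ⇒ eeeeScccc ⇒ eeeeeSccccc ⇒ eeeeeccccc

S ⇒ eSc   [S -> e S c]
eSc ⇒ eeScc   [S -> e S c]
eeScc ⇒ eeeSccc   [S -> e S c]
eeeSccc ⇒ eeeeScccc   [S -> e S c]
eeeeScccc ⇒ eeeeeSccccc   [S -> e S c]
eeeeeSccccc ⇒ eeeeeccccc   [S -> λ]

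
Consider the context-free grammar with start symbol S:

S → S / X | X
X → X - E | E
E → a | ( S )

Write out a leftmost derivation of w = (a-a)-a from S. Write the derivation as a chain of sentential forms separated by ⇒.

S ⇒ X   [S → X]
X ⇒ X-E   [X → X - E]
X-E ⇒ E-E   [X → E]
E-E ⇒ (S)-E   [E → ( S )]
(S)-E ⇒ (X)-E   [S → X]
(X)-E ⇒ (X-E)-E   [X → X - E]
(X-E)-E ⇒ (E-E)-E   [X → E]
(E-E)-E ⇒ (a-E)-E   [E → a]
(a-E)-E ⇒ (a-a)-E   [E → a]
(a-a)-E ⇒ (a-a)-a   [E → a]

S ⇒ X ⇒ X-E ⇒ E-E ⇒ (S)-E ⇒ (X)-E ⇒ (X-E)-E ⇒ (E-E)-E ⇒ (a-E)-E ⇒ (a-a)-E ⇒ (a-a)-a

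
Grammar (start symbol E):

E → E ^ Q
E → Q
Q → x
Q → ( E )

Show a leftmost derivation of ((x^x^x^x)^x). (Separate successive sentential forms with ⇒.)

E ⇒ Q   [E → Q]
Q ⇒ (E)   [Q → ( E )]
(E) ⇒ (E^Q)   [E → E ^ Q]
(E^Q) ⇒ (Q^Q)   [E → Q]
(Q^Q) ⇒ ((E)^Q)   [Q → ( E )]
((E)^Q) ⇒ ((E^Q)^Q)   [E → E ^ Q]
((E^Q)^Q) ⇒ ((E^Q^Q)^Q)   [E → E ^ Q]
((E^Q^Q)^Q) ⇒ ((E^Q^Q^Q)^Q)   [E → E ^ Q]
((E^Q^Q^Q)^Q) ⇒ ((Q^Q^Q^Q)^Q)   [E → Q]
((Q^Q^Q^Q)^Q) ⇒ ((x^Q^Q^Q)^Q)   [Q → x]
((x^Q^Q^Q)^Q) ⇒ ((x^x^Q^Q)^Q)   [Q → x]
((x^x^Q^Q)^Q) ⇒ ((x^x^x^Q)^Q)   [Q → x]
((x^x^x^Q)^Q) ⇒ ((x^x^x^x)^Q)   [Q → x]
((x^x^x^x)^Q) ⇒ ((x^x^x^x)^x)   [Q → x]

E⇒Q⇒(E)⇒(E^Q)⇒(Q^Q)⇒((E)^Q)⇒((E^Q)^Q)⇒((E^Q^Q)^Q)⇒((E^Q^Q^Q)^Q)⇒((Q^Q^Q^Q)^Q)⇒((x^Q^Q^Q)^Q)⇒((x^x^Q^Q)^Q)⇒((x^x^x^Q)^Q)⇒((x^x^x^x)^Q)⇒((x^x^x^x)^x)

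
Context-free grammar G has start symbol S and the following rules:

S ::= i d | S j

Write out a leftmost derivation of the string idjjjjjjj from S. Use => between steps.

S => Sj => Sjj => Sjjj => Sjjjj => Sjjjjj => Sjjjjjj => Sjjjjjjj => idjjjjjjj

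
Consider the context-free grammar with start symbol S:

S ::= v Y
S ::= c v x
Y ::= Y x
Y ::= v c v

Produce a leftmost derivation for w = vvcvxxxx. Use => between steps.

S => vY => vYx => vYxx => vYxxx => vYxxxx => vvcvxxxx

S => vY   [S ::= v Y]
vY => vYx   [Y ::= Y x]
vYx => vYxx   [Y ::= Y x]
vYxx => vYxxx   [Y ::= Y x]
vYxxx => vYxxxx   [Y ::= Y x]
vYxxxx => vvcvxxxx   [Y ::= v c v]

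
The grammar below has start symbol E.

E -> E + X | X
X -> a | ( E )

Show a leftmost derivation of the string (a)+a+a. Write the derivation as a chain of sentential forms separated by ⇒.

E⇒E+X⇒E+X+X⇒X+X+X⇒(E)+X+X⇒(X)+X+X⇒(a)+X+X⇒(a)+a+X⇒(a)+a+a

E ⇒ E+X   [E -> E + X]
E+X ⇒ E+X+X   [E -> E + X]
E+X+X ⇒ X+X+X   [E -> X]
X+X+X ⇒ (E)+X+X   [X -> ( E )]
(E)+X+X ⇒ (X)+X+X   [E -> X]
(X)+X+X ⇒ (a)+X+X   [X -> a]
(a)+X+X ⇒ (a)+a+X   [X -> a]
(a)+a+X ⇒ (a)+a+a   [X -> a]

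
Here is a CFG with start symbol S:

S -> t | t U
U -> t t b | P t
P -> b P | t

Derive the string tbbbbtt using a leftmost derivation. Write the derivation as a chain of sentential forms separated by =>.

S => tU => tPt => tbPt => tbbPt => tbbbPt => tbbbbPt => tbbbbtt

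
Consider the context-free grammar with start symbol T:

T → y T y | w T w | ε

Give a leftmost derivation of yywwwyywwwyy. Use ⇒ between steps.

T⇒yTy⇒yyTyy⇒yywTwyy⇒yywwTwwyy⇒yywwwTwwwyy⇒yywwwyTywwwyy⇒yywwwyywwwyy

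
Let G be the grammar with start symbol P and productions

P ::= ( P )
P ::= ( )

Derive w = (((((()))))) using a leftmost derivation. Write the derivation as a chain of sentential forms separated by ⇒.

P ⇒ (P)   [P ::= ( P )]
(P) ⇒ ((P))   [P ::= ( P )]
((P)) ⇒ (((P)))   [P ::= ( P )]
(((P))) ⇒ ((((P))))   [P ::= ( P )]
((((P)))) ⇒ (((((P)))))   [P ::= ( P )]
(((((P))))) ⇒ (((((())))))   [P ::= ( )]

P ⇒ (P) ⇒ ((P)) ⇒ (((P))) ⇒ ((((P)))) ⇒ (((((P))))) ⇒ (((((())))))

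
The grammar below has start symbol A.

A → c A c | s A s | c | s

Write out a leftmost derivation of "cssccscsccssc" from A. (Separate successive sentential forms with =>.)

A => cAc   [A → c A c]
cAc => csAsc   [A → s A s]
csAsc => cssAssc   [A → s A s]
cssAssc => csscAcssc   [A → c A c]
csscAcssc => cssccAccssc   [A → c A c]
cssccAccssc => cssccsAsccssc   [A → s A s]
cssccsAsccssc => cssccscsccssc   [A → c]

A=>cAc=>csAsc=>cssAssc=>csscAcssc=>cssccAccssc=>cssccsAsccssc=>cssccscsccssc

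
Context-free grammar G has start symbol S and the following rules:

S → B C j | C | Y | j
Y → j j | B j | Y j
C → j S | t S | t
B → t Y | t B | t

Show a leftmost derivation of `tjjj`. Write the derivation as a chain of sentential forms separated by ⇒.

S⇒BCj⇒tCj⇒tjSj⇒tjjj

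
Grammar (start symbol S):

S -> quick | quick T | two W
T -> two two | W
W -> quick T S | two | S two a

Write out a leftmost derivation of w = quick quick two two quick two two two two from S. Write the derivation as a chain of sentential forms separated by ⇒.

S ⇒ quick T ⇒ quick W ⇒ quick quick T S ⇒ quick quick W S ⇒ quick quick two S ⇒ quick quick two two W ⇒ quick quick two two quick T S ⇒ quick quick two two quick two two S ⇒ quick quick two two quick two two two W ⇒ quick quick two two quick two two two two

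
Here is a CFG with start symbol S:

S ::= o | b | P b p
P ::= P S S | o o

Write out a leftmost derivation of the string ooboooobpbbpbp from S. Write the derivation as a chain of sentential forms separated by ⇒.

S ⇒ Pbp   [S ::= P b p]
Pbp ⇒ PSSbp   [P ::= P S S]
PSSbp ⇒ ooSSbp   [P ::= o o]
ooSSbp ⇒ oobSbp   [S ::= b]
oobSbp ⇒ oobPbpbp   [S ::= P b p]
oobPbpbp ⇒ oobPSSbpbp   [P ::= P S S]
oobPSSbpbp ⇒ oobooSSbpbp   [P ::= o o]
oobooSSbpbp ⇒ oobooPbpSbpbp   [S ::= P b p]
oobooPbpSbpbp ⇒ ooboooobpSbpbp   [P ::= o o]
ooboooobpSbpbp ⇒ ooboooobpbbpbp   [S ::= b]

S⇒Pbp⇒PSSbp⇒ooSSbp⇒oobSbp⇒oobPbpbp⇒oobPSSbpbp⇒oobooSSbpbp⇒oobooPbpSbpbp⇒ooboooobpSbpbp⇒ooboooobpbbpbp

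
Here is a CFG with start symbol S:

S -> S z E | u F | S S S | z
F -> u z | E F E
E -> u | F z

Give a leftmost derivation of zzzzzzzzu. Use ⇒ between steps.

S ⇒ SzE ⇒ SSSzE ⇒ SSSSSzE ⇒ SSSSSSSzE ⇒ zSSSSSSzE ⇒ zzSSSSSzE ⇒ zzzSSSSzE ⇒ zzzzSSSzE ⇒ zzzzzSSzE ⇒ zzzzzzSzE ⇒ zzzzzzzzE ⇒ zzzzzzzzu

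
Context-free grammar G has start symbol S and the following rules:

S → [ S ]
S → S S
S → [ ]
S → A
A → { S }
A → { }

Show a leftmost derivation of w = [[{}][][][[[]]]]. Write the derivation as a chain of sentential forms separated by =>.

S => [S]   [S → [ S ]]
[S] => [SS]   [S → S S]
[SS] => [[S]S]   [S → [ S ]]
[[S]S] => [[A]S]   [S → A]
[[A]S] => [[{}]S]   [A → { }]
[[{}]S] => [[{}]SS]   [S → S S]
[[{}]SS] => [[{}][]S]   [S → [ ]]
[[{}][]S] => [[{}][]SS]   [S → S S]
[[{}][]SS] => [[{}][][]S]   [S → [ ]]
[[{}][][]S] => [[{}][][][S]]   [S → [ S ]]
[[{}][][][S]] => [[{}][][][[S]]]   [S → [ S ]]
[[{}][][][[S]]] => [[{}][][][[[]]]]   [S → [ ]]

S => [S] => [SS] => [[S]S] => [[A]S] => [[{}]S] => [[{}]SS] => [[{}][]S] => [[{}][]SS] => [[{}][][]S] => [[{}][][][S]] => [[{}][][][[S]]] => [[{}][][][[[]]]]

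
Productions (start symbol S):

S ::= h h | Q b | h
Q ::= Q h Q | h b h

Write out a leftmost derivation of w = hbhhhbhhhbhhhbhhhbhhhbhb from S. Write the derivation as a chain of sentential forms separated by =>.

S => Qb   [S ::= Q b]
Qb => QhQb   [Q ::= Q h Q]
QhQb => QhQhQb   [Q ::= Q h Q]
QhQhQb => QhQhQhQb   [Q ::= Q h Q]
QhQhQhQb => QhQhQhQhQb   [Q ::= Q h Q]
QhQhQhQhQb => QhQhQhQhQhQb   [Q ::= Q h Q]
QhQhQhQhQhQb => hbhhQhQhQhQhQb   [Q ::= h b h]
hbhhQhQhQhQhQb => hbhhhbhhQhQhQhQb   [Q ::= h b h]
hbhhhbhhQhQhQhQb => hbhhhbhhhbhhQhQhQb   [Q ::= h b h]
hbhhhbhhhbhhQhQhQb => hbhhhbhhhbhhhbhhQhQb   [Q ::= h b h]
hbhhhbhhhbhhhbhhQhQb => hbhhhbhhhbhhhbhhhbhhQb   [Q ::= h b h]
hbhhhbhhhbhhhbhhhbhhQb => hbhhhbhhhbhhhbhhhbhhhbhb   [Q ::= h b h]

S => Qb => QhQb => QhQhQb => QhQhQhQb => QhQhQhQhQb => QhQhQhQhQhQb => hbhhQhQhQhQhQb => hbhhhbhhQhQhQhQb => hbhhhbhhhbhhQhQhQb => hbhhhbhhhbhhhbhhQhQb => hbhhhbhhhbhhhbhhhbhhQb => hbhhhbhhhbhhhbhhhbhhhbhb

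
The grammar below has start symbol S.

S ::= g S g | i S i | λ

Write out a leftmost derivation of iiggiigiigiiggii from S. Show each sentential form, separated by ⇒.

S ⇒ iSi ⇒ iiSii ⇒ iigSgii ⇒ iiggSggii ⇒ iiggiSiggii ⇒ iiggiiSiiggii ⇒ iiggiigSgiiggii ⇒ iiggiigiSigiiggii ⇒ iiggiigiigiiggii

S ⇒ iSi   [S ::= i S i]
iSi ⇒ iiSii   [S ::= i S i]
iiSii ⇒ iigSgii   [S ::= g S g]
iigSgii ⇒ iiggSggii   [S ::= g S g]
iiggSggii ⇒ iiggiSiggii   [S ::= i S i]
iiggiSiggii ⇒ iiggiiSiiggii   [S ::= i S i]
iiggiiSiiggii ⇒ iiggiigSgiiggii   [S ::= g S g]
iiggiigSgiiggii ⇒ iiggiigiSigiiggii   [S ::= i S i]
iiggiigiSigiiggii ⇒ iiggiigiigiiggii   [S ::= λ]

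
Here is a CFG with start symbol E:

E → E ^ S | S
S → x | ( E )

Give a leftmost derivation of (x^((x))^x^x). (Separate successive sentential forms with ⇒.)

E ⇒ S ⇒ (E) ⇒ (E^S) ⇒ (E^S^S) ⇒ (E^S^S^S) ⇒ (S^S^S^S) ⇒ (x^S^S^S) ⇒ (x^(E)^S^S) ⇒ (x^(S)^S^S) ⇒ (x^((E))^S^S) ⇒ (x^((S))^S^S) ⇒ (x^((x))^S^S) ⇒ (x^((x))^x^S) ⇒ (x^((x))^x^x)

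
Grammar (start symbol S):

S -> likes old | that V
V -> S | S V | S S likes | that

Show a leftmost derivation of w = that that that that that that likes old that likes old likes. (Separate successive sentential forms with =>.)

S => that V => that S => that that V => that that S S likes => that that that V S likes => that that that S V S likes => that that that that V V S likes => that that that that S V V S likes => that that that that that V V V S likes => that that that that that that V V S likes => that that that that that that S V S likes => that that that that that that likes old V S likes => that that that that that that likes old that S likes => that that that that that that likes old that likes old likes

S => that V   [S -> that V]
that V => that S   [V -> S]
that S => that that V   [S -> that V]
that that V => that that S S likes   [V -> S S likes]
that that S S likes => that that that V S likes   [S -> that V]
that that that V S likes => that that that S V S likes   [V -> S V]
that that that S V S likes => that that that that V V S likes   [S -> that V]
that that that that V V S likes => that that that that S V V S likes   [V -> S V]
that that that that S V V S likes => that that that that that V V V S likes   [S -> that V]
that that that that that V V V S likes => that that that that that that V V S likes   [V -> that]
that that that that that that V V S likes => that that that that that that S V S likes   [V -> S]
that that that that that that S V S likes => that that that that that that likes old V S likes   [S -> likes old]
that that that that that that likes old V S likes => that that that that that that likes old that S likes   [V -> that]
that that that that that that likes old that S likes => that that that that that that likes old that likes old likes   [S -> likes old]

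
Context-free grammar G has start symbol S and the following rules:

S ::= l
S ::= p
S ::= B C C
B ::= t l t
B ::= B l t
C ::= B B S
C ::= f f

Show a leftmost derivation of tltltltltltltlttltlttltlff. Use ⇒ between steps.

S⇒BCC⇒BltCC⇒BltltCC⇒BltltltCC⇒BltltltltCC⇒BltltltltltCC⇒BltltltltltltCC⇒tltltltltltltltCC⇒tltltltltltltltBBSC⇒tltltltltltltltBltBSC⇒tltltltltltltlttltltBSC⇒tltltltltltltlttltlttltSC⇒tltltltltltltlttltlttltlC⇒tltltltltltltlttltlttltlff

S ⇒ BCC   [S ::= B C C]
BCC ⇒ BltCC   [B ::= B l t]
BltCC ⇒ BltltCC   [B ::= B l t]
BltltCC ⇒ BltltltCC   [B ::= B l t]
BltltltCC ⇒ BltltltltCC   [B ::= B l t]
BltltltltCC ⇒ BltltltltltCC   [B ::= B l t]
BltltltltltCC ⇒ BltltltltltltCC   [B ::= B l t]
BltltltltltltCC ⇒ tltltltltltltltCC   [B ::= t l t]
tltltltltltltltCC ⇒ tltltltltltltltBBSC   [C ::= B B S]
tltltltltltltltBBSC ⇒ tltltltltltltltBltBSC   [B ::= B l t]
tltltltltltltltBltBSC ⇒ tltltltltltltlttltltBSC   [B ::= t l t]
tltltltltltltlttltltBSC ⇒ tltltltltltltlttltlttltSC   [B ::= t l t]
tltltltltltltlttltlttltSC ⇒ tltltltltltltlttltlttltlC   [S ::= l]
tltltltltltltlttltlttltlC ⇒ tltltltltltltlttltlttltlff   [C ::= f f]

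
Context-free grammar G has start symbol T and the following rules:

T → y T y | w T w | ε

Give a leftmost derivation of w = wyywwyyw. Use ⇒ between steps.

T ⇒ wTw   [T → w T w]
wTw ⇒ wyTyw   [T → y T y]
wyTyw ⇒ wyyTyyw   [T → y T y]
wyyTyyw ⇒ wyywTwyyw   [T → w T w]
wyywTwyyw ⇒ wyywwyyw   [T → ε]

T ⇒ wTw ⇒ wyTyw ⇒ wyyTyyw ⇒ wyywTwyyw ⇒ wyywwyyw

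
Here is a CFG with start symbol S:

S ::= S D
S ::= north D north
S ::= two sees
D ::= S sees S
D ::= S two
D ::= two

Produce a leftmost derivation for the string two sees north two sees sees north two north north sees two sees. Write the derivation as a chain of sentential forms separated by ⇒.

S ⇒ S D ⇒ two sees D ⇒ two sees S sees S ⇒ two sees north D north sees S ⇒ two sees north S sees S north sees S ⇒ two sees north two sees sees S north sees S ⇒ two sees north two sees sees north D north north sees S ⇒ two sees north two sees sees north two north north sees S ⇒ two sees north two sees sees north two north north sees two sees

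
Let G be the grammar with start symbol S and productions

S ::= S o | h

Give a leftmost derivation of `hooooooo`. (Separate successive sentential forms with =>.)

S=>So=>Soo=>Sooo=>Soooo=>Sooooo=>Soooooo=>Sooooooo=>hooooooo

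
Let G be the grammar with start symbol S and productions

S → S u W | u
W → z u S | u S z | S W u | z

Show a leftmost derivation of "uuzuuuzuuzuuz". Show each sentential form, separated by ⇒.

S ⇒ SuW ⇒ SuWuW ⇒ SuWuWuW ⇒ uuWuWuW ⇒ uuzuWuW ⇒ uuzuSWuuW ⇒ uuzuSuWWuuW ⇒ uuzuuuWWuuW ⇒ uuzuuuzWuuW ⇒ uuzuuuzuSzuuW ⇒ uuzuuuzuuzuuW ⇒ uuzuuuzuuzuuz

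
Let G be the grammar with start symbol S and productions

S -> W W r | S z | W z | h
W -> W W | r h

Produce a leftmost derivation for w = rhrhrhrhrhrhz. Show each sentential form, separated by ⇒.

S ⇒ Wz   [S -> W z]
Wz ⇒ WWz   [W -> W W]
WWz ⇒ rhWz   [W -> r h]
rhWz ⇒ rhWWz   [W -> W W]
rhWWz ⇒ rhWWWz   [W -> W W]
rhWWWz ⇒ rhWWWWz   [W -> W W]
rhWWWWz ⇒ rhWWWWWz   [W -> W W]
rhWWWWWz ⇒ rhrhWWWWz   [W -> r h]
rhrhWWWWz ⇒ rhrhrhWWWz   [W -> r h]
rhrhrhWWWz ⇒ rhrhrhrhWWz   [W -> r h]
rhrhrhrhWWz ⇒ rhrhrhrhrhWz   [W -> r h]
rhrhrhrhrhWz ⇒ rhrhrhrhrhrhz   [W -> r h]

S ⇒ Wz ⇒ WWz ⇒ rhWz ⇒ rhWWz ⇒ rhWWWz ⇒ rhWWWWz ⇒ rhWWWWWz ⇒ rhrhWWWWz ⇒ rhrhrhWWWz ⇒ rhrhrhrhWWz ⇒ rhrhrhrhrhWz ⇒ rhrhrhrhrhrhz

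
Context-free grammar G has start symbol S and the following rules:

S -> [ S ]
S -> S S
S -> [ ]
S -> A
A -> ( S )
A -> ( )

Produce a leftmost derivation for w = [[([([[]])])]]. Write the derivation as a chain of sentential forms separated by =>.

S => [S] => [[S]] => [[A]] => [[(S)]] => [[([S])]] => [[([A])]] => [[([(S)])]] => [[([([S])])]] => [[([([[]])])]]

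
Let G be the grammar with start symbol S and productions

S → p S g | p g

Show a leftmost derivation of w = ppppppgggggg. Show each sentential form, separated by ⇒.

S ⇒ pSg   [S → p S g]
pSg ⇒ ppSgg   [S → p S g]
ppSgg ⇒ pppSggg   [S → p S g]
pppSggg ⇒ ppppSgggg   [S → p S g]
ppppSgggg ⇒ pppppSggggg   [S → p S g]
pppppSggggg ⇒ ppppppgggggg   [S → p g]

S ⇒ pSg ⇒ ppSgg ⇒ pppSggg ⇒ ppppSgggg ⇒ pppppSggggg ⇒ ppppppgggggg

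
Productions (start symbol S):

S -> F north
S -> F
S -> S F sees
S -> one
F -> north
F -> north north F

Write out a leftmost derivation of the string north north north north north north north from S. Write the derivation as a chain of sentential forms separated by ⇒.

S ⇒ F   [S -> F]
F ⇒ north north F   [F -> north north F]
north north F ⇒ north north north north F   [F -> north north F]
north north north north F ⇒ north north north north north north F   [F -> north north F]
north north north north north north F ⇒ north north north north north north north   [F -> north]

S ⇒ F ⇒ north north F ⇒ north north north north F ⇒ north north north north north north F ⇒ north north north north north north north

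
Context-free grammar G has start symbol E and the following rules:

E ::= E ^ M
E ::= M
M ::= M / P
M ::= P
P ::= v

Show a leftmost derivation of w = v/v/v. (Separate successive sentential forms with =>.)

E => M => M/P => M/P/P => P/P/P => v/P/P => v/v/P => v/v/v

E => M   [E ::= M]
M => M/P   [M ::= M / P]
M/P => M/P/P   [M ::= M / P]
M/P/P => P/P/P   [M ::= P]
P/P/P => v/P/P   [P ::= v]
v/P/P => v/v/P   [P ::= v]
v/v/P => v/v/v   [P ::= v]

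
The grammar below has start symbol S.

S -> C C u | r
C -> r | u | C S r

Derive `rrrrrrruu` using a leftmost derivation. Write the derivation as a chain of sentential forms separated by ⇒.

S ⇒ CCu ⇒ CSrCu ⇒ CSrSrCu ⇒ CSrSrSrCu ⇒ rSrSrSrCu ⇒ rrrSrSrCu ⇒ rrrrrSrCu ⇒ rrrrrrrCu ⇒ rrrrrrruu

S ⇒ CCu   [S -> C C u]
CCu ⇒ CSrCu   [C -> C S r]
CSrCu ⇒ CSrSrCu   [C -> C S r]
CSrSrCu ⇒ CSrSrSrCu   [C -> C S r]
CSrSrSrCu ⇒ rSrSrSrCu   [C -> r]
rSrSrSrCu ⇒ rrrSrSrCu   [S -> r]
rrrSrSrCu ⇒ rrrrrSrCu   [S -> r]
rrrrrSrCu ⇒ rrrrrrrCu   [S -> r]
rrrrrrrCu ⇒ rrrrrrruu   [C -> u]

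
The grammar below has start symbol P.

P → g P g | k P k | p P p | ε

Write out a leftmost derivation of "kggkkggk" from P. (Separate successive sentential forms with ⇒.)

P ⇒ kPk ⇒ kgPgk ⇒ kggPggk ⇒ kggkPkggk ⇒ kggkkggk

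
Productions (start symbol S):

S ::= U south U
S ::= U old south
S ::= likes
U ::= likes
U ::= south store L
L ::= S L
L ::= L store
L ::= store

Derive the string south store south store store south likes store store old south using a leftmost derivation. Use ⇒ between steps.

S ⇒ U old south ⇒ south store L old south ⇒ south store L store old south ⇒ south store S L store old south ⇒ south store U south U L store old south ⇒ south store south store L south U L store old south ⇒ south store south store store south U L store old south ⇒ south store south store store south likes L store old south ⇒ south store south store store south likes store store old south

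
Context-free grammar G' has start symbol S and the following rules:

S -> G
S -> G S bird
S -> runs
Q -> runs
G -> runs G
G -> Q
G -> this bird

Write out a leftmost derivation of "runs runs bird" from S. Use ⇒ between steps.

S ⇒ G S bird ⇒ Q S bird ⇒ runs S bird ⇒ runs G bird ⇒ runs Q bird ⇒ runs runs bird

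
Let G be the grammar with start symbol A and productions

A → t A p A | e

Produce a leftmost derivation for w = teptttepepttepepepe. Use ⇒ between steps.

A ⇒ tApA   [A → t A p A]
tApA ⇒ tepA   [A → e]
tepA ⇒ teptApA   [A → t A p A]
teptApA ⇒ tepttApApA   [A → t A p A]
tepttApApA ⇒ teptttApApApA   [A → t A p A]
teptttApApApA ⇒ teptttepApApA   [A → e]
teptttepApApA ⇒ teptttepepApA   [A → e]
teptttepepApA ⇒ teptttepeptApApA   [A → t A p A]
teptttepeptApApA ⇒ teptttepepttApApApA   [A → t A p A]
teptttepepttApApApA ⇒ teptttepepttepApApA   [A → e]
teptttepepttepApApA ⇒ teptttepepttepepApA   [A → e]
teptttepepttepepApA ⇒ teptttepepttepepepA   [A → e]
teptttepepttepepepA ⇒ teptttepepttepepepe   [A → e]

A ⇒ tApA ⇒ tepA ⇒ teptApA ⇒ tepttApApA ⇒ teptttApApApA ⇒ teptttepApApA ⇒ teptttepepApA ⇒ teptttepeptApApA ⇒ teptttepepttApApApA ⇒ teptttepepttepApApA ⇒ teptttepepttepepApA ⇒ teptttepepttepepepA ⇒ teptttepepttepepepe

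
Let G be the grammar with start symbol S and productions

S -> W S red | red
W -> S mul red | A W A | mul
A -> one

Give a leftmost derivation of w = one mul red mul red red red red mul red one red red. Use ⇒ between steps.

S ⇒ W S red   [S -> W S red]
W S red ⇒ A W A S red   [W -> A W A]
A W A S red ⇒ one W A S red   [A -> one]
one W A S red ⇒ one S mul red A S red   [W -> S mul red]
one S mul red A S red ⇒ one W S red mul red A S red   [S -> W S red]
one W S red mul red A S red ⇒ one mul S red mul red A S red   [W -> mul]
one mul S red mul red A S red ⇒ one mul W S red red mul red A S red   [S -> W S red]
one mul W S red red mul red A S red ⇒ one mul S mul red S red red mul red A S red   [W -> S mul red]
one mul S mul red S red red mul red A S red ⇒ one mul red mul red S red red mul red A S red   [S -> red]
one mul red mul red S red red mul red A S red ⇒ one mul red mul red red red red mul red A S red   [S -> red]
one mul red mul red red red red mul red A S red ⇒ one mul red mul red red red red mul red one S red   [A -> one]
one mul red mul red red red red mul red one S red ⇒ one mul red mul red red red red mul red one red red   [S -> red]

S ⇒ W S red ⇒ A W A S red ⇒ one W A S red ⇒ one S mul red A S red ⇒ one W S red mul red A S red ⇒ one mul S red mul red A S red ⇒ one mul W S red red mul red A S red ⇒ one mul S mul red S red red mul red A S red ⇒ one mul red mul red S red red mul red A S red ⇒ one mul red mul red red red red mul red A S red ⇒ one mul red mul red red red red mul red one S red ⇒ one mul red mul red red red red mul red one red red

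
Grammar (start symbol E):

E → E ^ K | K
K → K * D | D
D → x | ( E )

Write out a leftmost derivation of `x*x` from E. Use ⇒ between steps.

E ⇒ K ⇒ K*D ⇒ D*D ⇒ x*D ⇒ x*x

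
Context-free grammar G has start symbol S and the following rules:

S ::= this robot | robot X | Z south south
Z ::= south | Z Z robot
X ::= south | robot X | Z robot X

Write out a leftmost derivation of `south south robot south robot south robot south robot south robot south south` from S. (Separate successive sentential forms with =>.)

S => Z south south => Z Z robot south south => Z Z robot Z robot south south => Z Z robot Z robot Z robot south south => Z Z robot Z robot Z robot Z robot south south => Z Z robot Z robot Z robot Z robot Z robot south south => south Z robot Z robot Z robot Z robot Z robot south south => south south robot Z robot Z robot Z robot Z robot south south => south south robot south robot Z robot Z robot Z robot south south => south south robot south robot south robot Z robot Z robot south south => south south robot south robot south robot south robot Z robot south south => south south robot south robot south robot south robot south robot south south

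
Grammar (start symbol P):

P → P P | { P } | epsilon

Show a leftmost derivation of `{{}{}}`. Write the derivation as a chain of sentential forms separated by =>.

P => PP => PPP => PPPP => {P}PPP => {PP}PPP => {{P}P}PPP => {{}P}PPP => {{}PP}PPP => {{}{P}P}PPP => {{}{}P}PPP => {{}{}}PPP => {{}{}}PP => {{}{}}P => {{}{}}

P => PP   [P → P P]
PP => PPP   [P → P P]
PPP => PPPP   [P → P P]
PPPP => {P}PPP   [P → { P }]
{P}PPP => {PP}PPP   [P → P P]
{PP}PPP => {{P}P}PPP   [P → { P }]
{{P}P}PPP => {{}P}PPP   [P → epsilon]
{{}P}PPP => {{}PP}PPP   [P → P P]
{{}PP}PPP => {{}{P}P}PPP   [P → { P }]
{{}{P}P}PPP => {{}{}P}PPP   [P → epsilon]
{{}{}P}PPP => {{}{}}PPP   [P → epsilon]
{{}{}}PPP => {{}{}}PP   [P → epsilon]
{{}{}}PP => {{}{}}P   [P → epsilon]
{{}{}}P => {{}{}}   [P → epsilon]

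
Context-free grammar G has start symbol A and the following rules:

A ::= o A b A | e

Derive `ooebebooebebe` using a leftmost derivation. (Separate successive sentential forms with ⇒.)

A ⇒ oAbA ⇒ ooAbAbA ⇒ ooebAbA ⇒ ooebebA ⇒ ooebeboAbA ⇒ ooebebooAbAbA ⇒ ooebebooebAbA ⇒ ooebebooebebA ⇒ ooebebooebebe

A ⇒ oAbA   [A ::= o A b A]
oAbA ⇒ ooAbAbA   [A ::= o A b A]
ooAbAbA ⇒ ooebAbA   [A ::= e]
ooebAbA ⇒ ooebebA   [A ::= e]
ooebebA ⇒ ooebeboAbA   [A ::= o A b A]
ooebeboAbA ⇒ ooebebooAbAbA   [A ::= o A b A]
ooebebooAbAbA ⇒ ooebebooebAbA   [A ::= e]
ooebebooebAbA ⇒ ooebebooebebA   [A ::= e]
ooebebooebebA ⇒ ooebebooebebe   [A ::= e]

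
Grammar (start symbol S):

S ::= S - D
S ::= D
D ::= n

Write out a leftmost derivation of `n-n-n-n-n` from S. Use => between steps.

S=>S-D=>S-D-D=>S-D-D-D=>S-D-D-D-D=>D-D-D-D-D=>n-D-D-D-D=>n-n-D-D-D=>n-n-n-D-D=>n-n-n-n-D=>n-n-n-n-n

S => S-D   [S ::= S - D]
S-D => S-D-D   [S ::= S - D]
S-D-D => S-D-D-D   [S ::= S - D]
S-D-D-D => S-D-D-D-D   [S ::= S - D]
S-D-D-D-D => D-D-D-D-D   [S ::= D]
D-D-D-D-D => n-D-D-D-D   [D ::= n]
n-D-D-D-D => n-n-D-D-D   [D ::= n]
n-n-D-D-D => n-n-n-D-D   [D ::= n]
n-n-n-D-D => n-n-n-n-D   [D ::= n]
n-n-n-n-D => n-n-n-n-n   [D ::= n]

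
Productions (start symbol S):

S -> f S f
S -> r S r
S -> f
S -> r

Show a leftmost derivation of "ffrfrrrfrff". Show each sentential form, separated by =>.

S => fSf => ffSff => ffrSrff => ffrfSfrff => ffrfrSrfrff => ffrfrrrfrff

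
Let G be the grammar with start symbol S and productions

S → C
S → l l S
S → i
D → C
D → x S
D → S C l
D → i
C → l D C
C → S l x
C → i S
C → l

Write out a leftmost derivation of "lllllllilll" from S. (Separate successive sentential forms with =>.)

S => llS => llllS => llllllS => llllllC => lllllllDC => lllllllSClC => llllllliClC => lllllllillC => lllllllilll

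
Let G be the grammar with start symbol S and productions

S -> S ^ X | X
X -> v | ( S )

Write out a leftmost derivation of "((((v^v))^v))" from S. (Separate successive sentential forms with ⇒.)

S ⇒ X ⇒ (S) ⇒ (X) ⇒ ((S)) ⇒ ((S^X)) ⇒ ((X^X)) ⇒ (((S)^X)) ⇒ (((X)^X)) ⇒ ((((S))^X)) ⇒ ((((S^X))^X)) ⇒ ((((X^X))^X)) ⇒ ((((v^X))^X)) ⇒ ((((v^v))^X)) ⇒ ((((v^v))^v))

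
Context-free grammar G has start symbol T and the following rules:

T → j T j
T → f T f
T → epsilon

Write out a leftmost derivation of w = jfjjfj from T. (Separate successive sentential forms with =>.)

T=>jTj=>jfTfj=>jfjTjfj=>jfjjfj

T => jTj   [T → j T j]
jTj => jfTfj   [T → f T f]
jfTfj => jfjTjfj   [T → j T j]
jfjTjfj => jfjjfj   [T → epsilon]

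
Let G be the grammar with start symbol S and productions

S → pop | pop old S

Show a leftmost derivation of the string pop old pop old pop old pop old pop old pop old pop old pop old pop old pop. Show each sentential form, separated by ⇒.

S ⇒ pop old S   [S → pop old S]
pop old S ⇒ pop old pop old S   [S → pop old S]
pop old pop old S ⇒ pop old pop old pop old S   [S → pop old S]
pop old pop old pop old S ⇒ pop old pop old pop old pop old S   [S → pop old S]
pop old pop old pop old pop old S ⇒ pop old pop old pop old pop old pop old S   [S → pop old S]
pop old pop old pop old pop old pop old S ⇒ pop old pop old pop old pop old pop old pop old S   [S → pop old S]
pop old pop old pop old pop old pop old pop old S ⇒ pop old pop old pop old pop old pop old pop old pop old S   [S → pop old S]
pop old pop old pop old pop old pop old pop old pop old S ⇒ pop old pop old pop old pop old pop old pop old pop old pop old S   [S → pop old S]
pop old pop old pop old pop old pop old pop old pop old pop old S ⇒ pop old pop old pop old pop old pop old pop old pop old pop old pop old S   [S → pop old S]
pop old pop old pop old pop old pop old pop old pop old pop old pop old S ⇒ pop old pop old pop old pop old pop old pop old pop old pop old pop old pop   [S → pop]

S ⇒ pop old S ⇒ pop old pop old S ⇒ pop old pop old pop old S ⇒ pop old pop old pop old pop old S ⇒ pop old pop old pop old pop old pop old S ⇒ pop old pop old pop old pop old pop old pop old S ⇒ pop old pop old pop old pop old pop old pop old pop old S ⇒ pop old pop old pop old pop old pop old pop old pop old pop old S ⇒ pop old pop old pop old pop old pop old pop old pop old pop old pop old S ⇒ pop old pop old pop old pop old pop old pop old pop old pop old pop old pop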